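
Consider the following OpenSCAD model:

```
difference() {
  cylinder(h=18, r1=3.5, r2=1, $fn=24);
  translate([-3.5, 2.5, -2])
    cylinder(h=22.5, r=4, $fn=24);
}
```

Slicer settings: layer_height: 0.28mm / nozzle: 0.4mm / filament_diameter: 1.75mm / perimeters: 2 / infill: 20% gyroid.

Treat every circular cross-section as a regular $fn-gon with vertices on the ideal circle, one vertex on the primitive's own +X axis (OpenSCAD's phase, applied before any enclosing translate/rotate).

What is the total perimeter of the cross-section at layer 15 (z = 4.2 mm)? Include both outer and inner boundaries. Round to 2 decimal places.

At z = 4.2 mm: the cone: at t=0.233 of its height the radius interpolates to r₁+(r₂−r₁)t = 2.917, giving a regular 24-gon of that circumradius (perimeter = 2·24·2.917·sin(180°/24) = 18.27 mm); the r=4 cylinder at (-3.5, 2.5) contributes a regular 24-gon of circumradius 4 (perimeter = 2·24·4.000·sin(180°/24) = 25.06 mm); Subtracting the remaining from the first: starting from the cone, the r=4 cylinder at (-3.5, 2.5) partially overlaps it — only the 9.42 mm² overlap (of its 49.69 mm²) is removed, clipping the outline — boundary = 17.49 mm. Overall, the cross-section is a single solid region. Total boundary length (outer) = 17.49 mm.

17.49 mm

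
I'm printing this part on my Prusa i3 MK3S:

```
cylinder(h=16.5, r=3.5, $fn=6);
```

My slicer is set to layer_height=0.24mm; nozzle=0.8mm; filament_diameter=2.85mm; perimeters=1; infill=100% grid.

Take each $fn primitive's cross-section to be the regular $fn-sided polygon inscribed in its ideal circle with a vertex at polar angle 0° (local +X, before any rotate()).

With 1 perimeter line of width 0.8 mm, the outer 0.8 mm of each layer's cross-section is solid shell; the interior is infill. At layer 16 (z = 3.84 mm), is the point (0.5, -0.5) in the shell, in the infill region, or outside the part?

infill

At z = 3.84 mm: the r=3.5 cylinder gives a regular 6-gon of circumradius 3.5 (constant along its height). Overall, the cross-section is a single solid region. The nearest boundary edge runs (1.75, -3.03)→(3.50, 0.00); distance from the point to it = 2.35 mm. The point is inside the cross-section and 2.35 mm from the nearest boundary — more than the 0.8 mm shell width (1 × 0.8), so it's in the infill interior.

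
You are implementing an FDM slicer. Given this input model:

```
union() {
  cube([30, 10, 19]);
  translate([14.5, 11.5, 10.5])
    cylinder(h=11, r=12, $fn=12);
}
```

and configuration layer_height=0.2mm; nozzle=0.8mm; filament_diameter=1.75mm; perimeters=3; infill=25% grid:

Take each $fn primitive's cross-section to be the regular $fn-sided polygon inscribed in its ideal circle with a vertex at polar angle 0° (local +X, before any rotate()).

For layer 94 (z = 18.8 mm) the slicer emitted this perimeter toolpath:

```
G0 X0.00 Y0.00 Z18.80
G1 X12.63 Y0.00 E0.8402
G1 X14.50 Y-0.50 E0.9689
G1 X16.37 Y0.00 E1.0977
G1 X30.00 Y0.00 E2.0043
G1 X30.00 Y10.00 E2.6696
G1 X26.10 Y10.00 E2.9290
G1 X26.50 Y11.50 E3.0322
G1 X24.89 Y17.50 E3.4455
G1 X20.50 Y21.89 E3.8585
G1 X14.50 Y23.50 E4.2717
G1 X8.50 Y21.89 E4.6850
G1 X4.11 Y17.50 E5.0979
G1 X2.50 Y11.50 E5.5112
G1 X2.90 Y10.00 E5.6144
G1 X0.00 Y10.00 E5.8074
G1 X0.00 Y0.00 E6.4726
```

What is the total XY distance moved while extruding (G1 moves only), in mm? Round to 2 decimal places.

Sum the Euclidean lengths of each G1 segment: total = 97.30 mm.

97.30 mm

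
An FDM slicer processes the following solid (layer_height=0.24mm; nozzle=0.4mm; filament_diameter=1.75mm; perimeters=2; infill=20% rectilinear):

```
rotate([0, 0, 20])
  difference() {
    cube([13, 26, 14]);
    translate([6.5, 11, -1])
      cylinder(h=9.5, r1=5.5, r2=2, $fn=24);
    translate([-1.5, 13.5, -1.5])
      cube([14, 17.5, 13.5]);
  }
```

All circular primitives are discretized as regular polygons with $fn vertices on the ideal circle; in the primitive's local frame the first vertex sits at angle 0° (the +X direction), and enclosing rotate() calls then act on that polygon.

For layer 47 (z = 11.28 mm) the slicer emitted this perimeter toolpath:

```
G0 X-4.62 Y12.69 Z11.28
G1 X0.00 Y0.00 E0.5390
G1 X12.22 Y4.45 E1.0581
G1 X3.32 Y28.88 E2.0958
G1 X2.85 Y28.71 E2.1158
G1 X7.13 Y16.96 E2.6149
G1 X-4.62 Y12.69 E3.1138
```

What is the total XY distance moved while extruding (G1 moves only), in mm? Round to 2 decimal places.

Sum the Euclidean lengths of each G1 segment: total = 78.02 mm.

78.02 mm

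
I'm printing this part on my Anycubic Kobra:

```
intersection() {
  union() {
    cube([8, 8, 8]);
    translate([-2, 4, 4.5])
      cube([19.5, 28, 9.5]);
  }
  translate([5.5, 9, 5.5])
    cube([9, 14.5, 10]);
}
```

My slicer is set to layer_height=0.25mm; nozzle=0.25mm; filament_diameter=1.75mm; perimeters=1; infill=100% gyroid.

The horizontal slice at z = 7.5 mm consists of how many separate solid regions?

At z = 7.5 mm: the 8×8 cube contributes its full rectangle; the 19.5×28 cube at (-2, 4) contributes its full rectangle; Merging all regions: the regions partially overlap (shared area 32.00 mm²), so overlapping operands fuse into one piece — 1 connected region; the cube at (5.5, 9) (footprint 9×14.5) is included at this height; Keeping only the common overlap: the 9×14.5 cube at (5.5, 9) lies inside that combined region, so the common part is the 9×14.5 cube at (5.5, 9) itself — 1 connected region. The result has 1 disconnected region.

1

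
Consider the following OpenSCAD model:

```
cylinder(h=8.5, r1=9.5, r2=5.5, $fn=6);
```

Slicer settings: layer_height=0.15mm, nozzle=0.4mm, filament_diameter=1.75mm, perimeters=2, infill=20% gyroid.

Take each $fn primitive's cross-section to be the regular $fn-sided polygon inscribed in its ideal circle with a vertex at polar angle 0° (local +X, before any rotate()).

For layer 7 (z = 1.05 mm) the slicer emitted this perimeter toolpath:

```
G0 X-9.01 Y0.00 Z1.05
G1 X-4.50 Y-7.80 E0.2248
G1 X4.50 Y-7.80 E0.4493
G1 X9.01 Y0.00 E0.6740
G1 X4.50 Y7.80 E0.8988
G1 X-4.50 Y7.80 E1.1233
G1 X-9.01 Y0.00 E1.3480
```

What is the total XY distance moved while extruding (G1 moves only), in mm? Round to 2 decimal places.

Sum the Euclidean lengths of each G1 segment: total = 54.04 mm.

54.04 mm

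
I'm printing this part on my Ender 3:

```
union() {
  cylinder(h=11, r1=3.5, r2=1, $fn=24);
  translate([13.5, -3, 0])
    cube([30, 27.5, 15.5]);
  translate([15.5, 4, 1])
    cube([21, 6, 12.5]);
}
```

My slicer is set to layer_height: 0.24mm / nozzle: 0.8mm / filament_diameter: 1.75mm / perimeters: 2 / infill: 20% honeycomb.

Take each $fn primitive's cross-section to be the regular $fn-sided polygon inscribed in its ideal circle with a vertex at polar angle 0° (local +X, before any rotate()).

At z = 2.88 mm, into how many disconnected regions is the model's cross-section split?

2

At z = 2.88 mm: the cone contributes a regular 24-gon of circumradius 2.845 (interpolated between r1=3.5 and r2=1 at t=0.262); the cube at (13.5, -3) is present — its section is the full 30×27.5 rectangle; the cube at (15.5, 4) is present — its section is the full 21×6 rectangle; Merging all regions: the regions partially overlap (shared area 126.00 mm²), so overlapping operands fuse into one piece — 2 connected regions. The result has 2 disconnected regions.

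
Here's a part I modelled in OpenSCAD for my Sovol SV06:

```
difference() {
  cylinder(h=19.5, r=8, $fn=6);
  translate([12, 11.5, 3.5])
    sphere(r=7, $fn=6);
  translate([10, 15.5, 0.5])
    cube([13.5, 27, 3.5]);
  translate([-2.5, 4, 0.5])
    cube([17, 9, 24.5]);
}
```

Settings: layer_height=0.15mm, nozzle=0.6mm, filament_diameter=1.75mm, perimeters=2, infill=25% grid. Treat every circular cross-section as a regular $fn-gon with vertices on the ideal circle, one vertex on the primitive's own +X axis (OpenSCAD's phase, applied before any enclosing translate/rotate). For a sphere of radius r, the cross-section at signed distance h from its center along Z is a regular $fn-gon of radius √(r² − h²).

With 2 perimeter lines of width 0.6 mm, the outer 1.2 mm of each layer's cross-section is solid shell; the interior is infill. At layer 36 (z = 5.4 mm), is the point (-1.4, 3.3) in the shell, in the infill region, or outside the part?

At z = 5.4 mm: the cylinder: section is a regular 6-gon, circumradius r=8; the r=7 sphere at (12, 11.5) contributes a regular 6-gon of circumradius √(7²−1.9²) = 6.737; the cube at (10, 15.5) does not reach this height (z outside [0.5, 4]); the cube at (-2.5, 4) (footprint 17×9) is included at this height; After the difference (first − rest): starting from the r=8 cylinder, the r=7 sphere at (12, 11.5) misses the remaining region (no effect); the 17×9 cube at (-2.5, 4) partially overlaps it — only the 21.51 mm² overlap (of its 153.00 mm²) is removed, clipping the outline — 1 connected region. Overall, the cross-section is a single solid region. The nearest boundary edge runs (-2.50, 4.00)→(5.69, 4.00); distance from the point to it = 0.70 mm. The point is inside the cross-section, 0.70 mm from the nearest boundary — within the 1.2 mm shell band (2 × 0.6).

shell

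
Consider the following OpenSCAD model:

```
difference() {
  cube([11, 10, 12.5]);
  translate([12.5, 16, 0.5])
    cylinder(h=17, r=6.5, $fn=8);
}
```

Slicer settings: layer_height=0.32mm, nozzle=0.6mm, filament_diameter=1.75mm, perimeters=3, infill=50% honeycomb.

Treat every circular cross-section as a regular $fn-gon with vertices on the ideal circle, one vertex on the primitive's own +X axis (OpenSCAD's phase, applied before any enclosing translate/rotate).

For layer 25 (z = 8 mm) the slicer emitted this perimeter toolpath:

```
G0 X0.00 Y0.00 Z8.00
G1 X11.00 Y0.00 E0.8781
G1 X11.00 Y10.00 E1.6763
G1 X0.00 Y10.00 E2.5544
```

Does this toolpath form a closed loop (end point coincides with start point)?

no

Start point (G0): (0.00, 0.00). End point (last G1): the path does not return to the start — open.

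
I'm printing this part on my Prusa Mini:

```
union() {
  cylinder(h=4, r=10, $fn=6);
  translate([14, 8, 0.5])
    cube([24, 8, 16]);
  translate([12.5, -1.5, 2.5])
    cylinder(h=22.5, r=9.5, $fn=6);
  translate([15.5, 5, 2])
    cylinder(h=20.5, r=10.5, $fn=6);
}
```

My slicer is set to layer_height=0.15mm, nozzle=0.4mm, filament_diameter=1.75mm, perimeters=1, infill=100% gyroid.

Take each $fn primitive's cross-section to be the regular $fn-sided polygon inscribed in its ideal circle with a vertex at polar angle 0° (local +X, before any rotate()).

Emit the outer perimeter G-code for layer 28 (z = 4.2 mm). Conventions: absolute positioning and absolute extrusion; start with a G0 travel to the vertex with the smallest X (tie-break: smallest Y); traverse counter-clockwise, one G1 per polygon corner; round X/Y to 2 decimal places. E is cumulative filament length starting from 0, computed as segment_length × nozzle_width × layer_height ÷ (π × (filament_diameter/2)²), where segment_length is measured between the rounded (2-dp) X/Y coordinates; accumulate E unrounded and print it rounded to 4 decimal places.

G0 X3.00 Y-1.50 Z4.20
G1 X7.75 Y-9.73 E0.2370
G1 X17.25 Y-9.73 E0.4740
G1 X20.50 Y-4.09 E0.6364
G1 X20.75 Y-4.09 E0.6426
G1 X26.00 Y5.00 E0.9045
G1 X24.27 Y8.00 E0.9909
G1 X38.00 Y8.00 E1.3334
G1 X38.00 Y16.00 E1.5329
G1 X14.00 Y16.00 E2.1316
G1 X14.00 Y14.09 E2.1793
G1 X10.25 Y14.09 E2.2728
G1 X5.00 Y5.00 E2.5347
G1 X5.88 Y3.48 E2.5785
G1 X3.00 Y-1.50 E2.7220

At z = 4.2 mm: the cylinder does not reach this height (z outside [0, 4]); the cube at (14, 8) (footprint 24×8) is included at this height; the r=9.5 cylinder at (12.5, -1.5) contributes a regular 6-gon of circumradius 9.5; the r=10.5 cylinder at (15.5, 5) contributes a regular 6-gon of circumradius 10.5; Merging all regions: the regions partially overlap (shared area 185.23 mm²), so overlapping operands fuse into one piece — 1 connected region. The outline is a single polygon with 14 vertices. Extrusion per mm of travel: 0.4 × 0.15 / (π × 0.875²) = 0.024945. Accumulating E over each segment gives final E = 2.7220.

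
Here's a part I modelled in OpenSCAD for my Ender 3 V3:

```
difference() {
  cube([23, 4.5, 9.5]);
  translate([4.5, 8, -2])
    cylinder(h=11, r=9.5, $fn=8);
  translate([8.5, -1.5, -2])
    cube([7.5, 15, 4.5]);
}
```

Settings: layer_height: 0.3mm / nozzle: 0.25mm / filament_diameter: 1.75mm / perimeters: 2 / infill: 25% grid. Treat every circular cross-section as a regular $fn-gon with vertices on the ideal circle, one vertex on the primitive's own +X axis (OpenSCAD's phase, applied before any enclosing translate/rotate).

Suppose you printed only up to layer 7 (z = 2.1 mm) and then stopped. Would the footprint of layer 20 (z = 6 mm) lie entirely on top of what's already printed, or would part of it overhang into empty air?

part overhangs

Compare the two slices. At z = 2.1: the cube is present — its section is the full 23×4.5 rectangle (area 103.50 mm²); the r=9.5 cylinder at (4.5, 8) gives a regular 8-gon of circumradius 9.5 (constant along its height) (area = (8/2)·9.500²·sin(360°/8) = 255.27 mm²); the 7.5×15 cube at (8.5, -1.5) contributes its full rectangle (area 112.50 mm²); Taking the first minus the rest: starting from the 23×4.5 cube (103.50 mm²), the r=9.5 cylinder at (4.5, 8) partially overlaps it — only the 50.48 mm² overlap (of its 255.27 mm²) is removed, clipping the outline; the 7.5×15 cube at (8.5, -1.5) partially overlaps it — only the 21.33 mm² overlap (of its 112.50 mm²) is removed, clipping the outline — area = 31.69 mm². At z = 6: the cube (footprint 23×4.5) is included at this height (area 103.50 mm²); the cylinder at (4.5, 8): section is a regular 8-gon, circumradius r=9.5 (area = (8/2)·9.500²·sin(360°/8) = 255.27 mm²); the cube at (8.5, -1.5) is absent (z outside [-2, 2.5]); Subtracting the remaining from the first: starting from the 23×4.5 cube (103.50 mm²), the r=9.5 cylinder at (4.5, 8) partially overlaps it — only the 50.48 mm² overlap (of its 255.27 mm²) is removed, clipping the outline — area = 53.02 mm². Checking containment: at z = 6 the cross-section extends beyond the z = 2.1 cross-section by about 21.33 mm².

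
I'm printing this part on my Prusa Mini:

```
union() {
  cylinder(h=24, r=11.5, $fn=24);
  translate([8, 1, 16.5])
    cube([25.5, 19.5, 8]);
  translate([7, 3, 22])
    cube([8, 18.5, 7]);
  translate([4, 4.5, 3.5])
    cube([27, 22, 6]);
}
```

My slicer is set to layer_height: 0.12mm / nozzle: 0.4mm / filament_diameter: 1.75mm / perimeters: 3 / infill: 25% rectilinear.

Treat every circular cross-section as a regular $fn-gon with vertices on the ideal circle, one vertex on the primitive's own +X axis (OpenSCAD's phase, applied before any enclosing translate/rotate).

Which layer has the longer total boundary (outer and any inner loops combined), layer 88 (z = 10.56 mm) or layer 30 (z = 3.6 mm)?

layer 30 (z = 3.6 mm)

Layer 88 (z = 10.56): the r=11.5 cylinder gives a regular 24-gon of circumradius 11.5 (constant along its height) (perimeter = 2·24·11.500·sin(180°/24) = 72.05 mm); the cube at (8, 1) is absent (z outside [16.5, 24.5]); the cube at (7, 3) does not reach this height (z outside [22, 29]); the cube at (4, 4.5) does not reach this height (z outside [3.5, 9.5]); Taking the union: only the r=11.5 cylinder is present, so the union is just that shape — boundary = 72.05 mm. So its perimeter = 72.05 mm. Layer 30 (z = 3.6): the r=11.5 cylinder gives a regular 24-gon of circumradius 11.5 (constant along its height) (perimeter = 2·24·11.500·sin(180°/24) = 72.05 mm); the cube at (8, 1) does not reach this height (z outside [16.5, 24.5]); the cube at (7, 3) is absent (z outside [22, 29]); the cube at (4, 4.5) is present — its section is the full 27×22 rectangle (perimeter 98.00 mm); Merging all regions: the regions partially overlap (shared area 25.80 mm²), so the edge portions inside another operand are dropped and the merged outline is re-measured after clipping — boundary = 148.14 mm. So its perimeter = 148.14 mm. Layer 30 is larger (148.14 vs 72.05 mm).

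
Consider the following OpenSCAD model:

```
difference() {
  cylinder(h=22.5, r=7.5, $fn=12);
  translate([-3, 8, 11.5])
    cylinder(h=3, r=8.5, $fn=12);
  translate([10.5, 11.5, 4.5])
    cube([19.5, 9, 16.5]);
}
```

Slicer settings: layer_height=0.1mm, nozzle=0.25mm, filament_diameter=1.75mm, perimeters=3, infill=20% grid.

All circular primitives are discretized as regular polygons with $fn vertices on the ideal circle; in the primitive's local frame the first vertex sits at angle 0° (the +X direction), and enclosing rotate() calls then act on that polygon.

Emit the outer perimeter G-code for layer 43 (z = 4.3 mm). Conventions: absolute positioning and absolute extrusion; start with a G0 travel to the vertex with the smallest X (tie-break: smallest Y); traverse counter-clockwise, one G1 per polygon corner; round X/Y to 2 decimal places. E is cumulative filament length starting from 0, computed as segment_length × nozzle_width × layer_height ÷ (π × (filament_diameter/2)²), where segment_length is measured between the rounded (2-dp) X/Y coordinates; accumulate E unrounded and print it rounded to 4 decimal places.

At z = 4.3 mm: the cylinder: section is a regular 12-gon, circumradius r=7.5; the cylinder at (-3, 8) is not intersected at this z (z outside [11.5, 14.5]); the cube at (10.5, 11.5) does not reach this height (z outside [4.5, 21]); Subtracting the remaining from the first: none of the subtracted shapes is present at this height, so the r=7.5 cylinder is unchanged — 1 connected region. The outline is a single polygon with 12 vertices. Extrusion per mm of travel: 0.25 × 0.1 / (π × 0.875²) = 0.010394. Accumulating E over each segment gives final E = 0.4844.

G0 X-7.50 Y0.00 Z4.30
G1 X-6.50 Y-3.75 E0.0403
G1 X-3.75 Y-6.50 E0.0808
G1 X0.00 Y-7.50 E0.1211
G1 X3.75 Y-6.50 E0.1614
G1 X6.50 Y-3.75 E0.2019
G1 X7.50 Y0.00 E0.2422
G1 X6.50 Y3.75 E0.2825
G1 X3.75 Y6.50 E0.3230
G1 X0.00 Y7.50 E0.3633
G1 X-3.75 Y6.50 E0.4036
G1 X-6.50 Y3.75 E0.4441
G1 X-7.50 Y0.00 E0.4844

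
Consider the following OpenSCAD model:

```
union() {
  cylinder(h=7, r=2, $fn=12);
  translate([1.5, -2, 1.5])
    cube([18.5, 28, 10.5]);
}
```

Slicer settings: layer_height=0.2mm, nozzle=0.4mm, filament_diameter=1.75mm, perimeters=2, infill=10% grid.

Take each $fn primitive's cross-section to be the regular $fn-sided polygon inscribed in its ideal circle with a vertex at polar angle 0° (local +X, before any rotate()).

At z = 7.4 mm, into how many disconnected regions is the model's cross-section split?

1

At z = 7.4 mm: the cylinder is not intersected at this z (z outside [0, 7]); the cube at (1.5, -2) (footprint 18.5×28) is included at this height; Merging all regions: only the 18.5×28 cube at (1.5, -2) is present, so the union is just that shape — 1 connected region. The result has 1 disconnected region.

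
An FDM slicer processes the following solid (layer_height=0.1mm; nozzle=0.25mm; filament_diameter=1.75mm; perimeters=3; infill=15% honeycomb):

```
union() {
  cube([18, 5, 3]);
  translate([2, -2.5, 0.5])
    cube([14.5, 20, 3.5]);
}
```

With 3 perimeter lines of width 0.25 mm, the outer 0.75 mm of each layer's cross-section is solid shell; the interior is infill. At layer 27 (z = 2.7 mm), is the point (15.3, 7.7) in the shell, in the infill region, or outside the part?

infill

At z = 2.7 mm: the cube is present — its section is the full 18×5 rectangle; the cube at (2, -2.5) is present — its section is the full 14.5×20 rectangle; Merging all regions: the regions partially overlap (shared area 72.50 mm²), so overlapping operands fuse into one piece — 1 connected region. Overall, the cross-section is a single solid region. The nearest boundary edge runs (16.50, 17.50)→(16.50, 5.00); distance from the point to it = 1.20 mm. The point is inside the cross-section and 1.20 mm from the nearest boundary — more than the 0.75 mm shell width (3 × 0.25), so it's in the infill interior.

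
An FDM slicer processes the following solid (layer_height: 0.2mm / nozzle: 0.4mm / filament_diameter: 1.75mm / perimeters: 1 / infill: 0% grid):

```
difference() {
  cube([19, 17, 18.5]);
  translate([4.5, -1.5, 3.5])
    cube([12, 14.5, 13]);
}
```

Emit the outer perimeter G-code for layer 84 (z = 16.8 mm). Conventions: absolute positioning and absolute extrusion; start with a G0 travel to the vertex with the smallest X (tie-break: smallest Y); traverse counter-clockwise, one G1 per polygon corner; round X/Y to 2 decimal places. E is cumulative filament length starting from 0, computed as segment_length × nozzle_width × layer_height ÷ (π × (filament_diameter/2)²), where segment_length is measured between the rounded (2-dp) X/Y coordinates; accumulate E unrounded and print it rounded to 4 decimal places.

At z = 16.8 mm: the cube (footprint 19×17) is included at this height; the cube at (4.5, -1.5) does not reach this height (z outside [3.5, 16.5]); Taking the first minus the rest: none of the subtracted shapes is present at this height, so the 19×17 cube is unchanged — 1 connected region. The outline is a single polygon with 4 vertices. Extrusion per mm of travel: 0.4 × 0.2 / (π × 0.875²) = 0.033260. Accumulating E over each segment gives final E = 2.3947.

G0 X0.00 Y0.00 Z16.80
G1 X19.00 Y0.00 E0.6319
G1 X19.00 Y17.00 E1.1974
G1 X0.00 Y17.00 E1.8293
G1 X0.00 Y0.00 E2.3947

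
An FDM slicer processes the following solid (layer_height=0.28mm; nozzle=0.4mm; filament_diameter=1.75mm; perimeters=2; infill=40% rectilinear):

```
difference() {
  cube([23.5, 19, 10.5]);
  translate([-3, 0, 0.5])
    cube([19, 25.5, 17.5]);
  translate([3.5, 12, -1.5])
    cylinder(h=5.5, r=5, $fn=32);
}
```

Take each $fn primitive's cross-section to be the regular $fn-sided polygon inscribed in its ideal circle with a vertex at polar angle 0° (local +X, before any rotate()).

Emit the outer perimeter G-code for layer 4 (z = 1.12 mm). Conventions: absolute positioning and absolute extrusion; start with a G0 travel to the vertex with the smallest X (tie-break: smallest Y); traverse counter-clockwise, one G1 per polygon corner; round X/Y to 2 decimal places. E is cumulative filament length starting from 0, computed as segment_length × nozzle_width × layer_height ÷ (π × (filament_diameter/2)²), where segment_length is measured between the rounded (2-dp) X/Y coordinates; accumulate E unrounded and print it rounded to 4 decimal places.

At z = 1.12 mm: the cube (footprint 23.5×19) is included at this height; the cube at (-3, 0) (footprint 19×25.5) is included at this height; the cylinder at (3.5, 12): section is a regular 32-gon, circumradius r=5; Taking the first minus the rest: starting from the 23.5×19 cube, the 19×25.5 cube at (-3, 0) partially overlaps it — only the 304.00 mm² overlap (of its 484.50 mm²) is removed, clipping the outline; the r=5 cylinder at (3.5, 12) misses the remaining region (no effect) — 1 connected region. The outline is a single polygon with 4 vertices. Extrusion per mm of travel: 0.4 × 0.28 / (π × 0.875²) = 0.046564. Accumulating E over each segment gives final E = 2.4679.

G0 X16.00 Y0.00 Z1.12
G1 X23.50 Y0.00 E0.3492
G1 X23.50 Y19.00 E1.2340
G1 X16.00 Y19.00 E1.5832
G1 X16.00 Y0.00 E2.4679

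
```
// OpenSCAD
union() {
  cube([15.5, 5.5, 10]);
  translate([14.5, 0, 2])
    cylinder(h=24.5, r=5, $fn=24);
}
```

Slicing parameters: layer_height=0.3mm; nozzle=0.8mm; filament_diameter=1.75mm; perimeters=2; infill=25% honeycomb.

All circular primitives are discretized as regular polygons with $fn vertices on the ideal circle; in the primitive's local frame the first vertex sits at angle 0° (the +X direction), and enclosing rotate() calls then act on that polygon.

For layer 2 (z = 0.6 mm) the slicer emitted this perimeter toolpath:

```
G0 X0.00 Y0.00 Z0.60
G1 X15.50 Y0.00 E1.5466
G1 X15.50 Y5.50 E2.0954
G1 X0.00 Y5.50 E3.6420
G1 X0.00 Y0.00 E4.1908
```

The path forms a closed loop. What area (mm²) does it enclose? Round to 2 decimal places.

Apply the shoelace formula to the sequence of (X, Y) vertices; enclosed area = 85.25 mm².

85.25 mm²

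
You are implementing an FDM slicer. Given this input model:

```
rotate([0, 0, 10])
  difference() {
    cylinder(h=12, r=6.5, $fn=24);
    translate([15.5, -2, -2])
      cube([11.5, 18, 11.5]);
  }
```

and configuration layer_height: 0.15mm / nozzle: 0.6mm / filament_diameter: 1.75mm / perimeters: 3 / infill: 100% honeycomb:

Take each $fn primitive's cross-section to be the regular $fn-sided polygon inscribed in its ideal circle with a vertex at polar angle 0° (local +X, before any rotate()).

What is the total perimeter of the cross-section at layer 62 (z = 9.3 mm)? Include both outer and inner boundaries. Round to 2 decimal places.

At z = 9.3 mm: the cylinder: section is a regular 24-gon, circumradius r=6.5 (perimeter = 2·24·6.500·sin(180°/24) = 40.72 mm); the cube at (15.5, -2) (footprint 11.5×18) is included at this height (perimeter 59.00 mm); Subtracting the remaining from the first: starting from the r=6.5 cylinder, the 11.5×18 cube at (15.5, -2) misses the remaining region (no effect) — boundary = 40.72 mm; (rotated 10° about Z; rotation is an isometry so areas/perimeters/island counts are preserved). Overall, the cross-section is a single solid region. Total boundary length (outer) = 40.72 mm.

40.72 mm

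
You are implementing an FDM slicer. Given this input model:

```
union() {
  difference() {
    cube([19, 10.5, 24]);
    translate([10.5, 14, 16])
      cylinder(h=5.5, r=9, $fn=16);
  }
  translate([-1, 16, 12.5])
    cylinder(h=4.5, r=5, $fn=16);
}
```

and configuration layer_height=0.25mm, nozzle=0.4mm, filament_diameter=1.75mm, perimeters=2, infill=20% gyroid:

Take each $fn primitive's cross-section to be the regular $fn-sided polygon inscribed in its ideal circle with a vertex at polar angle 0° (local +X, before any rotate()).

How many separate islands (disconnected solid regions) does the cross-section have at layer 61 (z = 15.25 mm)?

2

At z = 15.25 mm: the cube (footprint 19×10.5) is included at this height; the cylinder at (10.5, 14) does not reach this height (z outside [16, 21.5]); Subtracting the remaining from the first: none of the subtracted shapes is present at this height, so the 19×10.5 cube is unchanged — 1 connected region; the cylinder at (-1, 16): section is a regular 16-gon, circumradius r=5; Combining (union): the 2 present regions are separate (no shared area or edge), so areas and boundary lengths simply add and each stays a separate island — 2 connected regions. Overall, the cross-section has 2 separate islands. Island count = 2.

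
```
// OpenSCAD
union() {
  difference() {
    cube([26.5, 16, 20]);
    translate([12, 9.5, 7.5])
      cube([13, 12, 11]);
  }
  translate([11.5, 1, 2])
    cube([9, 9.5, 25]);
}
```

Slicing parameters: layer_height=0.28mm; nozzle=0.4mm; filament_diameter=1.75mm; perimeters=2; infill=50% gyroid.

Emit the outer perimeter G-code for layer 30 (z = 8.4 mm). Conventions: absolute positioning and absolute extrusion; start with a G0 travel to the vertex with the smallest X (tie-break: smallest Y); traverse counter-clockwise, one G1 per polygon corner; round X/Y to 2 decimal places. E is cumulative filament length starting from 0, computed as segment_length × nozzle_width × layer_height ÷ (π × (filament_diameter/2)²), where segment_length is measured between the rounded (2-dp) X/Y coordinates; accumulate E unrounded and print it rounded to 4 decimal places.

At z = 8.4 mm: the cube is present — its section is the full 26.5×16 rectangle; the cube at (12, 9.5) is present — its section is the full 13×12 rectangle; After the difference (first − rest): starting from the 26.5×16 cube, the 13×12 cube at (12, 9.5) partially overlaps it — only the 84.50 mm² overlap (of its 156.00 mm²) is removed, clipping the outline — 1 connected region; the 9×9.5 cube at (11.5, 1) contributes its full rectangle; Combining (union): the regions partially overlap (shared area 77.00 mm²), so overlapping operands fuse into one piece — 1 connected region. The outline is a single polygon with 10 vertices. Extrusion per mm of travel: 0.4 × 0.28 / (π × 0.875²) = 0.046564. Accumulating E over each segment gives final E = 4.5633.

G0 X0.00 Y0.00 Z8.40
G1 X26.50 Y0.00 E1.2340
G1 X26.50 Y16.00 E1.9790
G1 X25.00 Y16.00 E2.0488
G1 X25.00 Y9.50 E2.3515
G1 X20.50 Y9.50 E2.5610
G1 X20.50 Y10.50 E2.6076
G1 X12.00 Y10.50 E3.0034
G1 X12.00 Y16.00 E3.2595
G1 X0.00 Y16.00 E3.8183
G1 X0.00 Y0.00 E4.5633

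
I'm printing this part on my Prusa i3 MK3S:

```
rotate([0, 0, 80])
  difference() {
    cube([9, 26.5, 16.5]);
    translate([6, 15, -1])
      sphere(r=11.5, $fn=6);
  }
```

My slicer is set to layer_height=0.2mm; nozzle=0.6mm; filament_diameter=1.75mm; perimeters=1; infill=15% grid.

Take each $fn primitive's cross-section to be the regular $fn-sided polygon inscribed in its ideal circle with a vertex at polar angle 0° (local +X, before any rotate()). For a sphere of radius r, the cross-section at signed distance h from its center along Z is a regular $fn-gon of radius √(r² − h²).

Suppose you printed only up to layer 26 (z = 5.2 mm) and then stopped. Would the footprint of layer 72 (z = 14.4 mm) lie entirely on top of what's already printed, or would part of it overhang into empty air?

Compare the two slices. At z = 5.2: the cube is present — its section is the full 9×26.5 rectangle (area 238.50 mm²); the r=11.5 sphere at (6, 15) contributes a regular 6-gon of circumradius √(11.5²−6.2²) = 9.686 (area = (6/2)·9.686²·sin(360°/6) = 243.73 mm²); Taking the first minus the rest: starting from the 9×26.5 cube (238.50 mm²), the r=11.5 sphere at (6, 15) partially overlaps it — only the 148.66 mm² overlap (of its 243.73 mm²) is removed, clipping the outline — area = 89.84 mm²; (rotated 80° about Z; rotation is an isometry so areas/perimeters/island counts are preserved). At z = 14.4: the cube is present — its section is the full 9×26.5 rectangle (area 238.50 mm²); the sphere at (6, 15) does not reach this height (|z−center|=15.400 > r=11.5); After the difference (first − rest): none of the subtracted shapes is present at this height, so the 9×26.5 cube is unchanged — area = 238.50 mm²; (whole slice rotated 80° about Z — lengths, areas and connectivity unchanged). Checking containment: at z = 14.4 the cross-section extends beyond the z = 5.2 cross-section by about 148.66 mm².

part overhangs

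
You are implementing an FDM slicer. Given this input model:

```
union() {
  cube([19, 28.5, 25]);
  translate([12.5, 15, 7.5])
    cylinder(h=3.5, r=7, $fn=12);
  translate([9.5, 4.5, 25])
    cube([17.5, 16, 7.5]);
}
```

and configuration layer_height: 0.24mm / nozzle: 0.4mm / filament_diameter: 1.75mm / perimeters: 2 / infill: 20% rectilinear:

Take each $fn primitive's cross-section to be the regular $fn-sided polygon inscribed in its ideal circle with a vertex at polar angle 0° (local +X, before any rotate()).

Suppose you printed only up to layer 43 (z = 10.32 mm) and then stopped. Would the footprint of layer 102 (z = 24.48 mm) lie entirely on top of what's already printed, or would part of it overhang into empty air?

entirely on top

Compare the two slices. At z = 10.32: the 19×28.5 cube contributes its full rectangle (area 541.50 mm²); the r=7 cylinder at (12.5, 15) gives a regular 12-gon of circumradius 7 (constant along its height) (area = (12/2)·7.000²·sin(360°/12) = 147.00 mm²); the cube at (9.5, 4.5) does not reach this height (z outside [25, 32.5]); Combining (union): the regions partially overlap — summed areas 688.50 mm² minus the doubly-counted overlap 146.07 mm² gives 542.43 mm² — area = 542.43 mm². At z = 24.48: the cube is present — its section is the full 19×28.5 rectangle (area 541.50 mm²); the cylinder at (12.5, 15) does not reach this height (z outside [7.5, 11]); the cube at (9.5, 4.5) does not reach this height (z outside [25, 32.5]); Combining (union): only the 19×28.5 cube is present, so the union is just that shape — area = 541.50 mm². Checking containment: the cross-section at z = 24.48 is a subset of the cross-section at z = 10.32.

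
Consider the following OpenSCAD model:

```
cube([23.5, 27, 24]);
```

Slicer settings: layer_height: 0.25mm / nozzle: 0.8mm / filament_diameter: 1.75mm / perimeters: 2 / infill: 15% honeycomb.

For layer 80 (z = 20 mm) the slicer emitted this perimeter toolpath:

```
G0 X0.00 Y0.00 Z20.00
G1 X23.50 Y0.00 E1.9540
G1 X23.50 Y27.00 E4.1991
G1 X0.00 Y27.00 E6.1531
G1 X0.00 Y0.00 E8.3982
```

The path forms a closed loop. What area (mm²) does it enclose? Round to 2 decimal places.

Apply the shoelace formula to the sequence of (X, Y) vertices; enclosed area = 634.50 mm².

634.50 mm²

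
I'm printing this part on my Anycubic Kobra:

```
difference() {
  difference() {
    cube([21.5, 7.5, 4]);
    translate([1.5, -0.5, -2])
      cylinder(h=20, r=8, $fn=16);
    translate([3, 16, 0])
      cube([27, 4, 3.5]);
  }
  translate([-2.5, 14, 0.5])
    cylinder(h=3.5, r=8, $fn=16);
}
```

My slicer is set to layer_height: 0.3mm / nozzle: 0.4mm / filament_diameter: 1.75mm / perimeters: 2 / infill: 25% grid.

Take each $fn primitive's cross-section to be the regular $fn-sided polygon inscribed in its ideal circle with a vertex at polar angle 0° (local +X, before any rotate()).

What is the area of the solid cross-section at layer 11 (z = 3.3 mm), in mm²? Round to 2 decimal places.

At z = 3.3 mm: the cube (footprint 21.5×7.5) is included at this height (area 161.25 mm²); the r=8 cylinder at (1.5, -0.5) contributes a regular 16-gon of circumradius 8 (area = (16/2)·8.000²·sin(360°/16) = 195.93 mm²); the 27×4 cube at (3, 16) contributes its full rectangle (area 108.00 mm²); After the difference (first − rest): starting from the 21.5×7.5 cube (161.25 mm²), the r=8 cylinder at (1.5, -0.5) partially overlaps it — only the 56.03 mm² overlap (of its 195.93 mm²) is removed, clipping the outline; the 27×4 cube at (3, 16) misses the remaining region (no effect) — area = 105.22 mm²; the r=8 cylinder at (-2.5, 14) contributes a regular 16-gon of circumradius 8 (area = (16/2)·8.000²·sin(360°/16) = 195.93 mm²); Subtracting the remaining from the first: starting from the result so far (105.22 mm²), the r=8 cylinder at (-2.5, 14) partially overlaps it — only the 0.24 mm² overlap (of its 195.93 mm²) is removed, clipping the outline — area = 104.98 mm². Overall, the cross-section is a single solid region. Net area = 104.98 mm².

104.98 mm²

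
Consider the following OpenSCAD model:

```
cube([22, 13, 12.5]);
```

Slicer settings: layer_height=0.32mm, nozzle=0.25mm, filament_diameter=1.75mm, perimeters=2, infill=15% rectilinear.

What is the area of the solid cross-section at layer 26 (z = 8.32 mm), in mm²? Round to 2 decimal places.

At z = 8.32 mm: the cube is present — its section is the full 22×13 rectangle (area 286.00 mm²). Overall, the cross-section is a single solid region. Net area = 286.00 mm².

286.00 mm²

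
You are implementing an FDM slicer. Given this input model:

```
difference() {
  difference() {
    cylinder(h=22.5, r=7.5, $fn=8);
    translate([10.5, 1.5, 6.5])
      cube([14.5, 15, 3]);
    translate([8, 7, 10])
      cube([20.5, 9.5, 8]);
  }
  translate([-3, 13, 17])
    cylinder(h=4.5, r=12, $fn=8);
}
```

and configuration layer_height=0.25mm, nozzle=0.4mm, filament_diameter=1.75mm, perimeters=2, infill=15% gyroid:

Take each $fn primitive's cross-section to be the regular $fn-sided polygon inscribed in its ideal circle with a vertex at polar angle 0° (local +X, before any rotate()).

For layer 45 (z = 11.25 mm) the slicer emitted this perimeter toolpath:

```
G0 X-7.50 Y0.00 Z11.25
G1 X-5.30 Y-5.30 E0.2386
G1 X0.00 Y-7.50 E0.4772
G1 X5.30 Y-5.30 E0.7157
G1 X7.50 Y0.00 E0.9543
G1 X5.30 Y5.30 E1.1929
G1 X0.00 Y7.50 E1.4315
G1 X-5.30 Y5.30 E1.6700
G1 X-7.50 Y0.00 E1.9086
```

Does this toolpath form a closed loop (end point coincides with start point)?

yes

Start point (G0): (-7.50, 0.00). End point (last G1): the path returns to the start — closed.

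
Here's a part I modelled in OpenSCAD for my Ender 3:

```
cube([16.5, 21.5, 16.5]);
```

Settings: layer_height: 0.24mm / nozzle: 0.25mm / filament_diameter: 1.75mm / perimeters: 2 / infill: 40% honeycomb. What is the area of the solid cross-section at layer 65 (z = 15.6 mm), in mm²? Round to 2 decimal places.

At z = 15.6 mm: the cube is present — its section is the full 16.5×21.5 rectangle (area 354.75 mm²). Overall, the cross-section is a single solid region. Net area = 354.75 mm².

354.75 mm²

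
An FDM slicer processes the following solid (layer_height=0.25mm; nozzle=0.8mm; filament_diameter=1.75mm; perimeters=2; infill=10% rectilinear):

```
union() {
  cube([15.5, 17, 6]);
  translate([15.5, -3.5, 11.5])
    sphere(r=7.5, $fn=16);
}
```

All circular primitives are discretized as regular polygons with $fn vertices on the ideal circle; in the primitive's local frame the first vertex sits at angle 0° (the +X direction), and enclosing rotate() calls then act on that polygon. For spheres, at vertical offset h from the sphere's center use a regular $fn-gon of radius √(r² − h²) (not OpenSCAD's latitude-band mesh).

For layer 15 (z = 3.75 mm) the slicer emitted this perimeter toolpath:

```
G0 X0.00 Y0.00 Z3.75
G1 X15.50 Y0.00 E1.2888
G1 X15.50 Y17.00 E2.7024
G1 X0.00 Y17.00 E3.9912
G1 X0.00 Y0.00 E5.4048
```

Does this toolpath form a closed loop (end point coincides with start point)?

yes

Start point (G0): (0.00, 0.00). End point (last G1): the path returns to the start — closed.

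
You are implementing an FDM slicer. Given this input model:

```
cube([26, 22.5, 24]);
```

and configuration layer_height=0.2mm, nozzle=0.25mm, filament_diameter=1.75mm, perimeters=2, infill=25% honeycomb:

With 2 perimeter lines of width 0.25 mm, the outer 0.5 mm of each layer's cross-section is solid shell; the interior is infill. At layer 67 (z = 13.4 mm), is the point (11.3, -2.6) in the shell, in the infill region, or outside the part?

outside

At z = 13.4 mm: the cube (footprint 26×22.5) is included at this height. Overall, the cross-section is a single solid region. The nearest boundary edge runs (0.00, 0.00)→(26.00, 0.00); distance from the point to it = 2.60 mm. The point is not inside any of the regions above, so it lies outside the cross-section (2.60 mm from the nearest boundary).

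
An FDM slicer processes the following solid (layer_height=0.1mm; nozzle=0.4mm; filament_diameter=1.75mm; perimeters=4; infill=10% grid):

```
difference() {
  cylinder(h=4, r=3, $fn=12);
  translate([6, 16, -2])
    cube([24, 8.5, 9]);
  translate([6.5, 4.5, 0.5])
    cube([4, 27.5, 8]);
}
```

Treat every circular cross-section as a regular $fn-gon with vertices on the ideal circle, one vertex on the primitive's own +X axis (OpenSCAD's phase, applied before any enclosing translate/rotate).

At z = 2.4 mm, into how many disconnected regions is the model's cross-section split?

At z = 2.4 mm: the r=3 cylinder gives a regular 12-gon of circumradius 3 (constant along its height); the cube at (6, 16) is present — its section is the full 24×8.5 rectangle; the cube at (6.5, 4.5) (footprint 4×27.5) is included at this height; Subtracting the remaining from the first: starting from the r=3 cylinder, the 24×8.5 cube at (6, 16) misses the remaining region (no effect); the 4×27.5 cube at (6.5, 4.5) misses the remaining region (no effect) — 1 connected region. The result has 1 disconnected region.

1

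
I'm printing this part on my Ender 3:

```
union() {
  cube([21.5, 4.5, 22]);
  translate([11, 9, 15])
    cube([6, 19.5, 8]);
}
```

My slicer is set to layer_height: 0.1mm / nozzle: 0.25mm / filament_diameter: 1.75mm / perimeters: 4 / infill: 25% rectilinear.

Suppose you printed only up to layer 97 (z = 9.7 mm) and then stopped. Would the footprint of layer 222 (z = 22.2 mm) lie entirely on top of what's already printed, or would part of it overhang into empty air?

Compare the two slices. At z = 9.7: the cube is present — its section is the full 21.5×4.5 rectangle (area 96.75 mm²); the cube at (11, 9) is not intersected at this z (z outside [15, 23]); Merging all regions: only the 21.5×4.5 cube is present, so the union is just that shape — area = 96.75 mm². At z = 22.2: the cube is absent (z outside [0, 22]); the 6×19.5 cube at (11, 9) contributes its full rectangle (area 117.00 mm²); Combining (union): only the 6×19.5 cube at (11, 9) is present, so the union is just that shape — area = 117.00 mm². Checking containment: at z = 22.2 the cross-section extends beyond the z = 9.7 cross-section by about 117.00 mm².

part overhangs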